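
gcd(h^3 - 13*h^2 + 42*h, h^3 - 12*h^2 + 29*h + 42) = h^2 - 13*h + 42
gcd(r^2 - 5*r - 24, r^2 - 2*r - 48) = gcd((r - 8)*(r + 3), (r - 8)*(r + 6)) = r - 8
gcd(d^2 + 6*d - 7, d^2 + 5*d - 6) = d - 1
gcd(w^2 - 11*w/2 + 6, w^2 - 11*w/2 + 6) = w^2 - 11*w/2 + 6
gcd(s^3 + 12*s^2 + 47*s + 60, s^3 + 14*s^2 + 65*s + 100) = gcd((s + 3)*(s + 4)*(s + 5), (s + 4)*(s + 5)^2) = s^2 + 9*s + 20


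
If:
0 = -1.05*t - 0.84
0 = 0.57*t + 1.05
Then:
No Solution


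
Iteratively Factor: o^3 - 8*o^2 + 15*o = (o - 5)*(o^2 - 3*o) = (o - 5)*(o - 3)*(o)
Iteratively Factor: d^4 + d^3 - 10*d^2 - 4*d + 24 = (d + 3)*(d^3 - 2*d^2 - 4*d + 8) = (d - 2)*(d + 3)*(d^2 - 4) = (d - 2)^2*(d + 3)*(d + 2)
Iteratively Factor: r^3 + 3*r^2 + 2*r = (r + 2)*(r^2 + r) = r*(r + 2)*(r + 1)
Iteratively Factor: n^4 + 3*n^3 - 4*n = (n + 2)*(n^3 + n^2 - 2*n) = n*(n + 2)*(n^2 + n - 2) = n*(n - 1)*(n + 2)*(n + 2)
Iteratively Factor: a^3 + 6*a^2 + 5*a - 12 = (a + 4)*(a^2 + 2*a - 3) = (a + 3)*(a + 4)*(a - 1)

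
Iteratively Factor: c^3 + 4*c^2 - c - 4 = (c + 4)*(c^2 - 1) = (c - 1)*(c + 4)*(c + 1)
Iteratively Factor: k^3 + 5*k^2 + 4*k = (k + 4)*(k^2 + k) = k*(k + 4)*(k + 1)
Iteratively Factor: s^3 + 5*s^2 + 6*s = (s + 3)*(s^2 + 2*s) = (s + 2)*(s + 3)*(s)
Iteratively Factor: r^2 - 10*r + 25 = (r - 5)*(r - 5)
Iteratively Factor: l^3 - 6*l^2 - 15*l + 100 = (l - 5)*(l^2 - l - 20) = (l - 5)^2*(l + 4)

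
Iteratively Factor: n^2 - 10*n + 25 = (n - 5)*(n - 5)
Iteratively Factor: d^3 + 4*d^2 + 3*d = (d + 3)*(d^2 + d) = d*(d + 3)*(d + 1)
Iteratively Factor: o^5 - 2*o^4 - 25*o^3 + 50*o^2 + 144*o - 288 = (o - 4)*(o^4 + 2*o^3 - 17*o^2 - 18*o + 72) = (o - 4)*(o - 2)*(o^3 + 4*o^2 - 9*o - 36) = (o - 4)*(o - 2)*(o + 3)*(o^2 + o - 12) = (o - 4)*(o - 3)*(o - 2)*(o + 3)*(o + 4)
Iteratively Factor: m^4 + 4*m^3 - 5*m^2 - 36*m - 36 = (m + 3)*(m^3 + m^2 - 8*m - 12) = (m + 2)*(m + 3)*(m^2 - m - 6) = (m - 3)*(m + 2)*(m + 3)*(m + 2)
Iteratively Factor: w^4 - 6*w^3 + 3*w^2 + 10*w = (w - 2)*(w^3 - 4*w^2 - 5*w) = (w - 2)*(w + 1)*(w^2 - 5*w) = (w - 5)*(w - 2)*(w + 1)*(w)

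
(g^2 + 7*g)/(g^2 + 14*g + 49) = g/(g + 7)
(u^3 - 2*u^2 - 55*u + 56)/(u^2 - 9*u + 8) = u + 7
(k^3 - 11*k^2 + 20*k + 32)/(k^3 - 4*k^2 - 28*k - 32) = (k^2 - 3*k - 4)/(k^2 + 4*k + 4)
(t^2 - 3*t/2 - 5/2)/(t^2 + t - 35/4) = 2*(t + 1)/(2*t + 7)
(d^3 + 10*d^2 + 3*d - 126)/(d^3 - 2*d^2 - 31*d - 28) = (-d^3 - 10*d^2 - 3*d + 126)/(-d^3 + 2*d^2 + 31*d + 28)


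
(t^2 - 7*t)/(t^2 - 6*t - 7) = t/(t + 1)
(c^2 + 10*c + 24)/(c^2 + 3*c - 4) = (c + 6)/(c - 1)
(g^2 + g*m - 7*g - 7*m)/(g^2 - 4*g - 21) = (g + m)/(g + 3)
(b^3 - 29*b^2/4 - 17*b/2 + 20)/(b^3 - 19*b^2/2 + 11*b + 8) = (4*b^2 + 3*b - 10)/(2*(2*b^2 - 3*b - 2))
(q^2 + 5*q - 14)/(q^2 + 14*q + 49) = (q - 2)/(q + 7)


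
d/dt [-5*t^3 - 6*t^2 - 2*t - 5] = -15*t^2 - 12*t - 2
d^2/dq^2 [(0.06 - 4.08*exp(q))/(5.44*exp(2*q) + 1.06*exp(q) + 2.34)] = (-120.741888*exp(4*q) + 30.629376*exp(3*q) + 312.65856*exp(2*q) + 7.132344*exp(q) - 22.489272)*exp(q)/(160.989184*exp(6*q) + 94.107648*exp(5*q) + 226.084224*exp(4*q) + 82.151272*exp(3*q) + 97.249464*exp(2*q) + 17.412408*exp(q) + 12.812904)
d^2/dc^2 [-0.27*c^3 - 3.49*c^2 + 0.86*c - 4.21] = -1.62*c - 6.98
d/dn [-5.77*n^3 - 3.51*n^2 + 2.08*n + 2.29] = -17.31*n^2 - 7.02*n + 2.08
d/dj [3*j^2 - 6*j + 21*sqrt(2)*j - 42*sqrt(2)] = 6*j - 6 + 21*sqrt(2)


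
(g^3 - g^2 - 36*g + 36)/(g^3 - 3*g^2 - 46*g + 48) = (g - 6)/(g - 8)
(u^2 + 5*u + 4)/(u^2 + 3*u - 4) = (u + 1)/(u - 1)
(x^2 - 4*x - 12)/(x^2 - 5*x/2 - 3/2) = 2*(-x^2 + 4*x + 12)/(-2*x^2 + 5*x + 3)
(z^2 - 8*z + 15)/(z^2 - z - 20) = (z - 3)/(z + 4)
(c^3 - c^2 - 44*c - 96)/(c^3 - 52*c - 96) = (c^2 + 7*c + 12)/(c^2 + 8*c + 12)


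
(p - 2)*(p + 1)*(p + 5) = p^3 + 4*p^2 - 7*p - 10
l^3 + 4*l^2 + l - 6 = (l - 1)*(l + 2)*(l + 3)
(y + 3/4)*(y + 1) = y^2 + 7*y/4 + 3/4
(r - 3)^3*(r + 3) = r^4 - 6*r^3 + 54*r - 81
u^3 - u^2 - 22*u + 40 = (u - 4)*(u - 2)*(u + 5)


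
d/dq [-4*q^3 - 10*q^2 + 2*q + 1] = -12*q^2 - 20*q + 2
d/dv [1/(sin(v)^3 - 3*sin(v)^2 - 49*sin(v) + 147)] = (-3*sin(v)^2 + 6*sin(v) + 49)*cos(v)/(sin(v)^3 - 3*sin(v)^2 - 49*sin(v) + 147)^2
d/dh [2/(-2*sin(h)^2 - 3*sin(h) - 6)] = 2*(4*sin(h) + 3)*cos(h)/(3*sin(h) - cos(2*h) + 7)^2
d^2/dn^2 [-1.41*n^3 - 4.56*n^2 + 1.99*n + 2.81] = -8.46*n - 9.12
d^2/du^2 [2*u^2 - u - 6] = 4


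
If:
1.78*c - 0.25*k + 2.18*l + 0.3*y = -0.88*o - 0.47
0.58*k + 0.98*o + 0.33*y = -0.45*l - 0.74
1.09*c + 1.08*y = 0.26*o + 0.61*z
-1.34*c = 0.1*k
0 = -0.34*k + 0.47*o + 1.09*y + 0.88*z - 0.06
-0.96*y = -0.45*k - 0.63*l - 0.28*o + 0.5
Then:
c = -0.16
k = 2.20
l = 1.23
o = -2.79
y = 0.50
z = 1.79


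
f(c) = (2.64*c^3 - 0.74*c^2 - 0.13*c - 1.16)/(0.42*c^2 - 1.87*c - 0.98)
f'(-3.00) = 4.10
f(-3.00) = -9.36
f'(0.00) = -2.13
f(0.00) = 1.18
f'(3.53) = -60.68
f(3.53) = -44.85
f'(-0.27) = -14.97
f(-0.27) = 2.77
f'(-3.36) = 4.30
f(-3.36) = -10.87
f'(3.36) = -46.95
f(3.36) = -35.77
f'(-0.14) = -4.92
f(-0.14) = 1.64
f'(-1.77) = 2.97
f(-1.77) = -4.91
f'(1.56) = -5.39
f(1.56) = -2.39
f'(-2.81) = 3.98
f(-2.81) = -8.59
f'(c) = (1.87 - 0.84*c)*(2.64*c^3 - 0.74*c^2 - 0.13*c - 1.16)/(0.42*c^2 - 1.87*c - 0.98)^2 + (7.92*c^2 - 1.48*c - 0.13)/(0.42*c^2 - 1.87*c - 0.98)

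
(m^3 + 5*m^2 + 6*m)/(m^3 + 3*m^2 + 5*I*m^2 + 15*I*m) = (m + 2)/(m + 5*I)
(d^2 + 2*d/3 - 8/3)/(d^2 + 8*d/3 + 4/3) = (3*d - 4)/(3*d + 2)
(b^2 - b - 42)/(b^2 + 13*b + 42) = (b - 7)/(b + 7)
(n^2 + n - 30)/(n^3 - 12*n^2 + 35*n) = (n + 6)/(n*(n - 7))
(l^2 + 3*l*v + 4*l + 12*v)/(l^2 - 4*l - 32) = (l + 3*v)/(l - 8)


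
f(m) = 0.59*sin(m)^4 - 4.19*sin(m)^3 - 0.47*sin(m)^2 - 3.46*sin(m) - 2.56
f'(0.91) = -6.67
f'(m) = 2.36*sin(m)^3*cos(m) - 12.57*sin(m)^2*cos(m) - 0.94*sin(m)*cos(m) - 3.46*cos(m)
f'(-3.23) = 3.63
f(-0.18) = -1.93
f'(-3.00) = 3.55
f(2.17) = -7.82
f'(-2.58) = 5.82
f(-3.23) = -2.87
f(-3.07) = -2.31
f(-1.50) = 5.17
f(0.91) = -7.42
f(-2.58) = -0.17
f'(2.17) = 6.47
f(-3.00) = -2.07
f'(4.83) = -2.02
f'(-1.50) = -1.23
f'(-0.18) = -3.65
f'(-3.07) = 3.45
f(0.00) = -2.56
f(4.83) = 5.09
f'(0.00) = -3.46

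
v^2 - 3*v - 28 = (v - 7)*(v + 4)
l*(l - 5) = l^2 - 5*l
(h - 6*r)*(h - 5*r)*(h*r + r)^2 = h^4*r^2 - 11*h^3*r^3 + 2*h^3*r^2 + 30*h^2*r^4 - 22*h^2*r^3 + h^2*r^2 + 60*h*r^4 - 11*h*r^3 + 30*r^4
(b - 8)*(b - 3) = b^2 - 11*b + 24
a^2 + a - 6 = (a - 2)*(a + 3)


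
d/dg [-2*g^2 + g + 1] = 1 - 4*g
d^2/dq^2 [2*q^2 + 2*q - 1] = 4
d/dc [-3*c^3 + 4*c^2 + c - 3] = -9*c^2 + 8*c + 1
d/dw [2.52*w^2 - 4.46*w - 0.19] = 5.04*w - 4.46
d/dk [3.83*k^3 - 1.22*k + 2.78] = 11.49*k^2 - 1.22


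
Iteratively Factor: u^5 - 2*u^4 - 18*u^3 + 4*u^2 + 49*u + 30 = (u - 2)*(u^4 - 18*u^2 - 32*u - 15) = (u - 2)*(u + 3)*(u^3 - 3*u^2 - 9*u - 5) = (u - 2)*(u + 1)*(u + 3)*(u^2 - 4*u - 5) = (u - 5)*(u - 2)*(u + 1)*(u + 3)*(u + 1)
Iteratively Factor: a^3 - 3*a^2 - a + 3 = (a - 1)*(a^2 - 2*a - 3) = (a - 3)*(a - 1)*(a + 1)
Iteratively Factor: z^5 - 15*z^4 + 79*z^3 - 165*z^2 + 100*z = (z - 1)*(z^4 - 14*z^3 + 65*z^2 - 100*z) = z*(z - 1)*(z^3 - 14*z^2 + 65*z - 100) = z*(z - 5)*(z - 1)*(z^2 - 9*z + 20) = z*(z - 5)*(z - 4)*(z - 1)*(z - 5)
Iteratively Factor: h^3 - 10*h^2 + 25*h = (h)*(h^2 - 10*h + 25) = h*(h - 5)*(h - 5)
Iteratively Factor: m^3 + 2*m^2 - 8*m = (m + 4)*(m^2 - 2*m) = (m - 2)*(m + 4)*(m)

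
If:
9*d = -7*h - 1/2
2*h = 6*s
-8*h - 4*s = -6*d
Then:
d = -1/27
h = -1/42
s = -1/126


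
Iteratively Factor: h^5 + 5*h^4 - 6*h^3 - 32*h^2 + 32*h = (h + 4)*(h^4 + h^3 - 10*h^2 + 8*h) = h*(h + 4)*(h^3 + h^2 - 10*h + 8) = h*(h + 4)^2*(h^2 - 3*h + 2) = h*(h - 2)*(h + 4)^2*(h - 1)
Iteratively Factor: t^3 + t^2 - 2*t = (t + 2)*(t^2 - t) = t*(t + 2)*(t - 1)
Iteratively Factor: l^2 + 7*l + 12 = (l + 3)*(l + 4)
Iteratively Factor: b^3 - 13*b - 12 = (b + 3)*(b^2 - 3*b - 4) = (b - 4)*(b + 3)*(b + 1)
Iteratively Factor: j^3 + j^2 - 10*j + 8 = (j - 1)*(j^2 + 2*j - 8) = (j - 1)*(j + 4)*(j - 2)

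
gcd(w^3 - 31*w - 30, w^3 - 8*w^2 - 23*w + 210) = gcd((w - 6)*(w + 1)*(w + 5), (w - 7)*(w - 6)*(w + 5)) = w^2 - w - 30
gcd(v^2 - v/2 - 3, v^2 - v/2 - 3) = v^2 - v/2 - 3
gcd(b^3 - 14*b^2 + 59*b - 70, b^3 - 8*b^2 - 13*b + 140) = b^2 - 12*b + 35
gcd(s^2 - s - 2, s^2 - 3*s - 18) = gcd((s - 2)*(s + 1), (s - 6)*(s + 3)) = 1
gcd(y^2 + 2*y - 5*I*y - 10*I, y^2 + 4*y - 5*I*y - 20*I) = y - 5*I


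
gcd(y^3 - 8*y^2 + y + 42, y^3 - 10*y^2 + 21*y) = y^2 - 10*y + 21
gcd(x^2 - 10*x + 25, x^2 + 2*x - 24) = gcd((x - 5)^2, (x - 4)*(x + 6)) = 1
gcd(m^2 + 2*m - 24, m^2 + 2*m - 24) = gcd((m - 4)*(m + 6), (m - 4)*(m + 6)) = m^2 + 2*m - 24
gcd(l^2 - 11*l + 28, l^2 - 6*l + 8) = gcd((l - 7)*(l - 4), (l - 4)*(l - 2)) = l - 4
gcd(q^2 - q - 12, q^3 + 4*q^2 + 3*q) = q + 3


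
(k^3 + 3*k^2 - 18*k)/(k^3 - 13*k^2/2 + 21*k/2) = 2*(k + 6)/(2*k - 7)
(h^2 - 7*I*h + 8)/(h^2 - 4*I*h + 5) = (h - 8*I)/(h - 5*I)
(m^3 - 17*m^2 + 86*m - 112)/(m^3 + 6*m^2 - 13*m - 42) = (m^3 - 17*m^2 + 86*m - 112)/(m^3 + 6*m^2 - 13*m - 42)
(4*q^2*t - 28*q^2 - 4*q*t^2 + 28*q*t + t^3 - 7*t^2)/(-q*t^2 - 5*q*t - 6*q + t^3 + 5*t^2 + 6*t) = (-4*q^2*t + 28*q^2 + 4*q*t^2 - 28*q*t - t^3 + 7*t^2)/(q*t^2 + 5*q*t + 6*q - t^3 - 5*t^2 - 6*t)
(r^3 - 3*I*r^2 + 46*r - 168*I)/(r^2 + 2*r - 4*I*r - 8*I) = (r^2 + I*r + 42)/(r + 2)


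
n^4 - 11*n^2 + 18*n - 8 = (n - 2)*(n - 1)^2*(n + 4)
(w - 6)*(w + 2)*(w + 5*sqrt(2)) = w^3 - 4*w^2 + 5*sqrt(2)*w^2 - 20*sqrt(2)*w - 12*w - 60*sqrt(2)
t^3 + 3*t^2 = t^2*(t + 3)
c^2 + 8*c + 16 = (c + 4)^2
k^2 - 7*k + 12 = (k - 4)*(k - 3)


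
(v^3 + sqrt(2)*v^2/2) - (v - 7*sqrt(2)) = v^3 + sqrt(2)*v^2/2 - v + 7*sqrt(2)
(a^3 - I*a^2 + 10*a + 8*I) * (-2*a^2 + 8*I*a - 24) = -2*a^5 + 10*I*a^4 - 36*a^3 + 88*I*a^2 - 304*a - 192*I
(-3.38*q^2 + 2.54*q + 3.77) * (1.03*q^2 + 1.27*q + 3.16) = -3.4814*q^4 - 1.6764*q^3 - 3.5719*q^2 + 12.8143*q + 11.9132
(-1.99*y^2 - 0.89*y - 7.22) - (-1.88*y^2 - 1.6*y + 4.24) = -0.11*y^2 + 0.71*y - 11.46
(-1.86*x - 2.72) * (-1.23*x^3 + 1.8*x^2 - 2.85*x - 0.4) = 2.2878*x^4 - 0.00240000000000018*x^3 + 0.404999999999999*x^2 + 8.496*x + 1.088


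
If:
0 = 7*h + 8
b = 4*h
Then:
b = -32/7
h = -8/7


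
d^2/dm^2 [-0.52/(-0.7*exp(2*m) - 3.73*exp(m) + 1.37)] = (0.52*(1.4*exp(m) + 3.73)*(2.8*exp(m) + 7.46)*exp(m) - (1.456*exp(m) + 1.9396)*(0.7*exp(2*m) + 3.73*exp(m) - 1.37))*exp(m)/(0.7*exp(2*m) + 3.73*exp(m) - 1.37)^3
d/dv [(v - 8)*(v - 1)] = 2*v - 9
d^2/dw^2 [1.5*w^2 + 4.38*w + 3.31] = 3.00000000000000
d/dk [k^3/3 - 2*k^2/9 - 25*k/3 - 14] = k^2 - 4*k/9 - 25/3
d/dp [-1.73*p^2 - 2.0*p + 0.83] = -3.46*p - 2.0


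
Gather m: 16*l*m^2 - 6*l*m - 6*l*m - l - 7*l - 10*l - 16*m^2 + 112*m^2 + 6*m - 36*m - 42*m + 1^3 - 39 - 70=-18*l + m^2*(16*l + 96) + m*(-12*l - 72) - 108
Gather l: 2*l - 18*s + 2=2*l - 18*s + 2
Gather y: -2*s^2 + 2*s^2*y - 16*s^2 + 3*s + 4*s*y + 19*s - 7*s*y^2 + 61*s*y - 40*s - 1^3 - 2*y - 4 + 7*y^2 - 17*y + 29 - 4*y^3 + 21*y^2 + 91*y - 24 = -18*s^2 - 18*s - 4*y^3 + y^2*(28 - 7*s) + y*(2*s^2 + 65*s + 72)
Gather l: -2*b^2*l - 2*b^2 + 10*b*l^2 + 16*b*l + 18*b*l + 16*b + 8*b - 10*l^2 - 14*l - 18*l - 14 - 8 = -2*b^2 + 24*b + l^2*(10*b - 10) + l*(-2*b^2 + 34*b - 32) - 22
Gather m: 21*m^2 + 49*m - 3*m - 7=21*m^2 + 46*m - 7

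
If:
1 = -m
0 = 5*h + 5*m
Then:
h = 1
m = -1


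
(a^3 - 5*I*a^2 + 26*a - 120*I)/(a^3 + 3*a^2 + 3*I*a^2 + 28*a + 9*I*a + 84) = (a^2 - I*a + 30)/(a^2 + a*(3 + 7*I) + 21*I)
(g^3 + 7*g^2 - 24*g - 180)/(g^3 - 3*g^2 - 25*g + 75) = (g^2 + 12*g + 36)/(g^2 + 2*g - 15)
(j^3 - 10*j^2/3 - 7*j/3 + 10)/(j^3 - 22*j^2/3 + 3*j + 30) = (j - 2)/(j - 6)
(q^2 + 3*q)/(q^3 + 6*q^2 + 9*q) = 1/(q + 3)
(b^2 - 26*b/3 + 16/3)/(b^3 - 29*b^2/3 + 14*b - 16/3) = 1/(b - 1)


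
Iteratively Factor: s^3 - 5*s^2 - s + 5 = (s + 1)*(s^2 - 6*s + 5) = (s - 1)*(s + 1)*(s - 5)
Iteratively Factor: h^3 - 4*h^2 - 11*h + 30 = (h + 3)*(h^2 - 7*h + 10) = (h - 2)*(h + 3)*(h - 5)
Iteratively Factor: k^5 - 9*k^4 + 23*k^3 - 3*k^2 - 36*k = (k - 3)*(k^4 - 6*k^3 + 5*k^2 + 12*k) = (k - 3)*(k + 1)*(k^3 - 7*k^2 + 12*k) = (k - 4)*(k - 3)*(k + 1)*(k^2 - 3*k) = (k - 4)*(k - 3)^2*(k + 1)*(k)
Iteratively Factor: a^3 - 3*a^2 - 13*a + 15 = (a + 3)*(a^2 - 6*a + 5) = (a - 5)*(a + 3)*(a - 1)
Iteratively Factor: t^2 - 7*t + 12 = (t - 4)*(t - 3)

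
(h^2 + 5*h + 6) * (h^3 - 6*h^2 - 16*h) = h^5 - h^4 - 40*h^3 - 116*h^2 - 96*h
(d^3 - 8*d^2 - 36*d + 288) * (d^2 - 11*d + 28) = d^5 - 19*d^4 + 80*d^3 + 460*d^2 - 4176*d + 8064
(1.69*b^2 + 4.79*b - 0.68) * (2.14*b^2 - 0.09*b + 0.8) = 3.6166*b^4 + 10.0985*b^3 - 0.5343*b^2 + 3.8932*b - 0.544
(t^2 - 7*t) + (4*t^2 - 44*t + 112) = 5*t^2 - 51*t + 112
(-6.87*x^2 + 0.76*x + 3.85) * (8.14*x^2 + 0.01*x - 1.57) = -55.9218*x^4 + 6.1177*x^3 + 42.1325*x^2 - 1.1547*x - 6.0445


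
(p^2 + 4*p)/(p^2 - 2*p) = (p + 4)/(p - 2)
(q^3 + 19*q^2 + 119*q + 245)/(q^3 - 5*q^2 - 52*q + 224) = (q^2 + 12*q + 35)/(q^2 - 12*q + 32)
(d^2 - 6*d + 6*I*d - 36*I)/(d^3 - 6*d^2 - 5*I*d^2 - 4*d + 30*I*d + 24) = (d + 6*I)/(d^2 - 5*I*d - 4)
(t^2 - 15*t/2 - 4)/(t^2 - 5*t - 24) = (t + 1/2)/(t + 3)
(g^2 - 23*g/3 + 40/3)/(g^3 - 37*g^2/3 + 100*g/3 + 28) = (3*g^2 - 23*g + 40)/(3*g^3 - 37*g^2 + 100*g + 84)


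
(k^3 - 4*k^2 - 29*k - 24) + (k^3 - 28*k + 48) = 2*k^3 - 4*k^2 - 57*k + 24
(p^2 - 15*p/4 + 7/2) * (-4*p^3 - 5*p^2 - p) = -4*p^5 + 10*p^4 + 15*p^3/4 - 55*p^2/4 - 7*p/2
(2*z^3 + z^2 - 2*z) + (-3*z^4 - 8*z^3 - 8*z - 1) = -3*z^4 - 6*z^3 + z^2 - 10*z - 1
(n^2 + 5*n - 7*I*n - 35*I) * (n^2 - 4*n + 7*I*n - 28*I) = n^4 + n^3 + 29*n^2 + 49*n - 980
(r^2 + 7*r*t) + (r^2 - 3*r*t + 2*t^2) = 2*r^2 + 4*r*t + 2*t^2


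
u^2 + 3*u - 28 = (u - 4)*(u + 7)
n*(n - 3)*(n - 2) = n^3 - 5*n^2 + 6*n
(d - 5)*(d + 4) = d^2 - d - 20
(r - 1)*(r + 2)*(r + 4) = r^3 + 5*r^2 + 2*r - 8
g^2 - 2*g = g*(g - 2)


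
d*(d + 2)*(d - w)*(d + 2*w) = d^4 + d^3*w + 2*d^3 - 2*d^2*w^2 + 2*d^2*w - 4*d*w^2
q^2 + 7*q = q*(q + 7)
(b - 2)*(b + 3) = b^2 + b - 6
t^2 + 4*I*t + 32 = (t - 4*I)*(t + 8*I)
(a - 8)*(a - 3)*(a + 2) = a^3 - 9*a^2 + 2*a + 48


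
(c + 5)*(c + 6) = c^2 + 11*c + 30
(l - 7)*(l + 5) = l^2 - 2*l - 35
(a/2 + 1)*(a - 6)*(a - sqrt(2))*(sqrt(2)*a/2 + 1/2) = sqrt(2)*a^4/4 - sqrt(2)*a^3 - a^3/4 - 13*sqrt(2)*a^2/4 + a^2 + sqrt(2)*a + 3*a + 3*sqrt(2)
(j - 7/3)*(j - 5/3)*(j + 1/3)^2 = j^4 - 10*j^3/3 + 4*j^2/3 + 58*j/27 + 35/81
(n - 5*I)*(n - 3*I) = n^2 - 8*I*n - 15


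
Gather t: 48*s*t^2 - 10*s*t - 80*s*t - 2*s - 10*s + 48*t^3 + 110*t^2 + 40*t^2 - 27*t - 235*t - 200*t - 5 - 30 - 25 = -12*s + 48*t^3 + t^2*(48*s + 150) + t*(-90*s - 462) - 60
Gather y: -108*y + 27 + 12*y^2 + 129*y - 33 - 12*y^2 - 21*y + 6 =0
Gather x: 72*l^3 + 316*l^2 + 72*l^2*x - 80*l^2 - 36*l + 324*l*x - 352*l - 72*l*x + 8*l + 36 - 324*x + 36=72*l^3 + 236*l^2 - 380*l + x*(72*l^2 + 252*l - 324) + 72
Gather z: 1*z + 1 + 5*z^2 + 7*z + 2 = 5*z^2 + 8*z + 3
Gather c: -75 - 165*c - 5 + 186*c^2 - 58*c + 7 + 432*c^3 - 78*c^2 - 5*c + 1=432*c^3 + 108*c^2 - 228*c - 72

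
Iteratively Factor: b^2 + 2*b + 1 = (b + 1)*(b + 1)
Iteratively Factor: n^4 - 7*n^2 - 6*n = (n + 1)*(n^3 - n^2 - 6*n) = (n + 1)*(n + 2)*(n^2 - 3*n) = n*(n + 1)*(n + 2)*(n - 3)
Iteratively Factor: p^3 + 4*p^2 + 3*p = (p + 1)*(p^2 + 3*p) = p*(p + 1)*(p + 3)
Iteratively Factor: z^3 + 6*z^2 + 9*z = (z + 3)*(z^2 + 3*z) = (z + 3)^2*(z)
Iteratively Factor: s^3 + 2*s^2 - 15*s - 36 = (s + 3)*(s^2 - s - 12) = (s - 4)*(s + 3)*(s + 3)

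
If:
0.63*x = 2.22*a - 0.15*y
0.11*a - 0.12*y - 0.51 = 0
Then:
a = 1.09090909090909*y + 4.63636363636364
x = 3.60606060606061*y + 16.3376623376623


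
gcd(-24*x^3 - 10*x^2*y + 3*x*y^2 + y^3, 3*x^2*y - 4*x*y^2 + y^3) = 3*x - y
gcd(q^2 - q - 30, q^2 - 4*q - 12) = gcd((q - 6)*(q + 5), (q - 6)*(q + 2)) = q - 6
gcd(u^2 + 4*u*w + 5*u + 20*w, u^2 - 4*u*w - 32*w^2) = u + 4*w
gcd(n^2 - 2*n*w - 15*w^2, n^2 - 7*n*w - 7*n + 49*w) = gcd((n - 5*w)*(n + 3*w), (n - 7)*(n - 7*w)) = 1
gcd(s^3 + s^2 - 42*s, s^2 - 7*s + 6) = s - 6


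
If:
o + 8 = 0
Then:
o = -8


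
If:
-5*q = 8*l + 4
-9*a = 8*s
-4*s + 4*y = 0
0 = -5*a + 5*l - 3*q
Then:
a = -8*y/9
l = -200*y/441 - 12/49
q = 320*y/441 - 20/49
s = y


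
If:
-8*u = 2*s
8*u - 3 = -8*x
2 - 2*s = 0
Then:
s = 1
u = -1/4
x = 5/8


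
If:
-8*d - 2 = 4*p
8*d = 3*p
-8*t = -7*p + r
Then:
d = -3/28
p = -2/7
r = -8*t - 2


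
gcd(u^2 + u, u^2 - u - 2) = u + 1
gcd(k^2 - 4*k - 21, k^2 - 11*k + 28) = k - 7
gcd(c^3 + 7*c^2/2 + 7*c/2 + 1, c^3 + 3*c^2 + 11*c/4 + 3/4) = c^2 + 3*c/2 + 1/2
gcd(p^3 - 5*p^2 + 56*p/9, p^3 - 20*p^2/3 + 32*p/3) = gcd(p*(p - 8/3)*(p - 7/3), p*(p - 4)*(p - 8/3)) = p^2 - 8*p/3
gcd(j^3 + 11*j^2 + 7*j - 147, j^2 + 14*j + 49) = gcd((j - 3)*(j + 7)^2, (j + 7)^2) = j^2 + 14*j + 49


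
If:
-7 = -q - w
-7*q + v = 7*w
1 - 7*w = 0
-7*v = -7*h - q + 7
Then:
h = 2402/49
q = 48/7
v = 49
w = 1/7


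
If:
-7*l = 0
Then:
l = 0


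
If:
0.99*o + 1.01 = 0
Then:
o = -1.02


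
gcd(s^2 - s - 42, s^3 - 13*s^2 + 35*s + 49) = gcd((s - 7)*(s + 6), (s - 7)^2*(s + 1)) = s - 7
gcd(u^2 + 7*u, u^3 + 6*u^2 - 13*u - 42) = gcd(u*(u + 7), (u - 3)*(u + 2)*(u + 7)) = u + 7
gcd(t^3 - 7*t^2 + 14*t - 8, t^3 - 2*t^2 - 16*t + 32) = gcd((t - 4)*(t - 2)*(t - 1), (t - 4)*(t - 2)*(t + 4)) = t^2 - 6*t + 8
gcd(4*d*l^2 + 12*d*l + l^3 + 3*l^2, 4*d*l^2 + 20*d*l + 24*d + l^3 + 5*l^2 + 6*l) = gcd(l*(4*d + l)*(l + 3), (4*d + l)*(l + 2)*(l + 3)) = 4*d*l + 12*d + l^2 + 3*l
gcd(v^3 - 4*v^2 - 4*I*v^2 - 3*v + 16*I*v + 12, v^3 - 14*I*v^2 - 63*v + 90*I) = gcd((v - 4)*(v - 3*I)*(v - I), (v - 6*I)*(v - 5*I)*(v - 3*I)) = v - 3*I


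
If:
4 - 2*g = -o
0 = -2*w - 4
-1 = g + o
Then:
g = 1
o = -2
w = -2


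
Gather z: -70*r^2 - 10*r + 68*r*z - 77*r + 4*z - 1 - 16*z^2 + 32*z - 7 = -70*r^2 - 87*r - 16*z^2 + z*(68*r + 36) - 8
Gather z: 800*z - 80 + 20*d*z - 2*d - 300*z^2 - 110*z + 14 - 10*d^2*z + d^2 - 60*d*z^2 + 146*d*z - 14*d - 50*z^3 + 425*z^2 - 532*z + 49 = d^2 - 16*d - 50*z^3 + z^2*(125 - 60*d) + z*(-10*d^2 + 166*d + 158) - 17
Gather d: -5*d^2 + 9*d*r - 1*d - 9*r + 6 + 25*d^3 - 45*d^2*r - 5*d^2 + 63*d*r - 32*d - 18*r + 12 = 25*d^3 + d^2*(-45*r - 10) + d*(72*r - 33) - 27*r + 18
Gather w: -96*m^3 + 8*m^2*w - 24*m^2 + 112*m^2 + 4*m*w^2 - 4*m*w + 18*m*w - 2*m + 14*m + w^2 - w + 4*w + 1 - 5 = -96*m^3 + 88*m^2 + 12*m + w^2*(4*m + 1) + w*(8*m^2 + 14*m + 3) - 4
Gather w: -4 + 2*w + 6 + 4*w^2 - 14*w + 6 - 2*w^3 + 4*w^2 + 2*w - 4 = -2*w^3 + 8*w^2 - 10*w + 4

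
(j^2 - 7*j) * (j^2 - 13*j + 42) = j^4 - 20*j^3 + 133*j^2 - 294*j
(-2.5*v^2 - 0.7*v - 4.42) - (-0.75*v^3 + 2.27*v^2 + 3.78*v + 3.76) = 0.75*v^3 - 4.77*v^2 - 4.48*v - 8.18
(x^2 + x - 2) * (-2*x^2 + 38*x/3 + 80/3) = -2*x^4 + 32*x^3/3 + 130*x^2/3 + 4*x/3 - 160/3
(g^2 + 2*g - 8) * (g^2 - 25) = g^4 + 2*g^3 - 33*g^2 - 50*g + 200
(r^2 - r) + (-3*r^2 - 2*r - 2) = -2*r^2 - 3*r - 2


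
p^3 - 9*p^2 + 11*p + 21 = (p - 7)*(p - 3)*(p + 1)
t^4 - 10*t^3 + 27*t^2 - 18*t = t*(t - 6)*(t - 3)*(t - 1)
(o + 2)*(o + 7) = o^2 + 9*o + 14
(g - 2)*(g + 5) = g^2 + 3*g - 10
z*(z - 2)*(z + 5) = z^3 + 3*z^2 - 10*z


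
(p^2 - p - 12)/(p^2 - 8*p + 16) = (p + 3)/(p - 4)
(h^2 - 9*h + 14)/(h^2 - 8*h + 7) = (h - 2)/(h - 1)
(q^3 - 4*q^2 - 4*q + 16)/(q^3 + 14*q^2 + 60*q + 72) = (q^2 - 6*q + 8)/(q^2 + 12*q + 36)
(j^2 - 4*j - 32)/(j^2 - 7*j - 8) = (j + 4)/(j + 1)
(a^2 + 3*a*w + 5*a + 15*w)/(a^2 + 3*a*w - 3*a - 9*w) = (a + 5)/(a - 3)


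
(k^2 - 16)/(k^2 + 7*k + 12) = (k - 4)/(k + 3)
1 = 1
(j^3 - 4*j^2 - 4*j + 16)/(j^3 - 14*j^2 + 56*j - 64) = (j + 2)/(j - 8)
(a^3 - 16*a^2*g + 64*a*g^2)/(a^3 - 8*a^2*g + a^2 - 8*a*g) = (a - 8*g)/(a + 1)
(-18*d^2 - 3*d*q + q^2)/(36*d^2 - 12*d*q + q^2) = (3*d + q)/(-6*d + q)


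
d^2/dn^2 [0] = 0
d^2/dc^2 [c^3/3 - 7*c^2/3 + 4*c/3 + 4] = 2*c - 14/3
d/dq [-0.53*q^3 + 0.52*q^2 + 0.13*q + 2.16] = -1.59*q^2 + 1.04*q + 0.13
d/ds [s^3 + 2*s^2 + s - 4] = 3*s^2 + 4*s + 1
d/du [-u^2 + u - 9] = 1 - 2*u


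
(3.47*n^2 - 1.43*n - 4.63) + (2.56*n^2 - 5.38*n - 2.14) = 6.03*n^2 - 6.81*n - 6.77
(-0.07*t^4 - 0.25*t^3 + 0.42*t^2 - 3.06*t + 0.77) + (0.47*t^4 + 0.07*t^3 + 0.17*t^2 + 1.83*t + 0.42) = 0.4*t^4 - 0.18*t^3 + 0.59*t^2 - 1.23*t + 1.19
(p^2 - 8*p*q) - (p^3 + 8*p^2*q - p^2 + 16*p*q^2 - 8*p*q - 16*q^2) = -p^3 - 8*p^2*q + 2*p^2 - 16*p*q^2 + 16*q^2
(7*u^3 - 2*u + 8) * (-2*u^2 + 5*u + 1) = -14*u^5 + 35*u^4 + 11*u^3 - 26*u^2 + 38*u + 8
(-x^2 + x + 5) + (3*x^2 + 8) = 2*x^2 + x + 13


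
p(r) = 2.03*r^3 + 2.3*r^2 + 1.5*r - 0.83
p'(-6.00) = 193.14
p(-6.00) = -365.51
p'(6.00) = 248.34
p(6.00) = 529.45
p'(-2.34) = 24.08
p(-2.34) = -17.76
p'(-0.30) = 0.67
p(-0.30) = -1.13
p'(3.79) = 106.41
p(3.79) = 148.41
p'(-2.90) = 39.38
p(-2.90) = -35.35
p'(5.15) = 186.71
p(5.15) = 345.18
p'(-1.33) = 6.15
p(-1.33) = -3.53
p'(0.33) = 3.68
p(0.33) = -0.01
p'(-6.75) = 247.93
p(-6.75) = -530.48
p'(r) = 6.09*r^2 + 4.6*r + 1.5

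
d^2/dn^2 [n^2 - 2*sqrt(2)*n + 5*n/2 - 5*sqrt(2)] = 2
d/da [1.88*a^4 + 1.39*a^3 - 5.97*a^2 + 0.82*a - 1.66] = 7.52*a^3 + 4.17*a^2 - 11.94*a + 0.82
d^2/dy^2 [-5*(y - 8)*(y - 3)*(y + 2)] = 90 - 30*y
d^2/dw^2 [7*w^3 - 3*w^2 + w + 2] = 42*w - 6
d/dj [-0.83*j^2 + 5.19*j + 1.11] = 5.19 - 1.66*j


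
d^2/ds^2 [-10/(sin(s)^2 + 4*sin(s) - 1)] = 20*(2*sin(s)^4 + 6*sin(s)^3 + 7*sin(s)^2 - 10*sin(s) - 17)/(4*sin(s) - cos(s)^2)^3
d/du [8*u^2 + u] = 16*u + 1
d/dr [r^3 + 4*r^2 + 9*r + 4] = 3*r^2 + 8*r + 9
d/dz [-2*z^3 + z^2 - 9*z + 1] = -6*z^2 + 2*z - 9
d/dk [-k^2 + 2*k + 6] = 2 - 2*k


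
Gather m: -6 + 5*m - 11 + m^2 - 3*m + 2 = m^2 + 2*m - 15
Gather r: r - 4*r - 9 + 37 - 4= 24 - 3*r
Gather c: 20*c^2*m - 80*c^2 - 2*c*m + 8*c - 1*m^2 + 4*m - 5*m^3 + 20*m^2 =c^2*(20*m - 80) + c*(8 - 2*m) - 5*m^3 + 19*m^2 + 4*m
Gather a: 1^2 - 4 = -3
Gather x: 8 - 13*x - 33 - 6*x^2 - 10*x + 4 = -6*x^2 - 23*x - 21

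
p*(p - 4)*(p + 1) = p^3 - 3*p^2 - 4*p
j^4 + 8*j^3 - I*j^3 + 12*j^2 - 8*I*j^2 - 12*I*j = j*(j + 2)*(j + 6)*(j - I)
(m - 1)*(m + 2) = m^2 + m - 2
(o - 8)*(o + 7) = o^2 - o - 56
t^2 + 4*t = t*(t + 4)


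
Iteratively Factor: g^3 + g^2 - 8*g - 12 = (g - 3)*(g^2 + 4*g + 4) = (g - 3)*(g + 2)*(g + 2)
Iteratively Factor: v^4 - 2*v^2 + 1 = (v - 1)*(v^3 + v^2 - v - 1) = (v - 1)*(v + 1)*(v^2 - 1) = (v - 1)*(v + 1)^2*(v - 1)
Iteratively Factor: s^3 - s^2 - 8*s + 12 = (s + 3)*(s^2 - 4*s + 4) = (s - 2)*(s + 3)*(s - 2)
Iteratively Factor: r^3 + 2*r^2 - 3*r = (r)*(r^2 + 2*r - 3) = r*(r + 3)*(r - 1)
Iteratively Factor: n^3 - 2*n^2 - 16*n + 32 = (n - 4)*(n^2 + 2*n - 8) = (n - 4)*(n + 4)*(n - 2)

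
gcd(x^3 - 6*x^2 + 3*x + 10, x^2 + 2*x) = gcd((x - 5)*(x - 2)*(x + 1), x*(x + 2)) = 1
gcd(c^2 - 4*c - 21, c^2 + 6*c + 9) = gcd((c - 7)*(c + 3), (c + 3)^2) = c + 3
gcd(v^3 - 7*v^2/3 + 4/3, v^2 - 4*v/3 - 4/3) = v^2 - 4*v/3 - 4/3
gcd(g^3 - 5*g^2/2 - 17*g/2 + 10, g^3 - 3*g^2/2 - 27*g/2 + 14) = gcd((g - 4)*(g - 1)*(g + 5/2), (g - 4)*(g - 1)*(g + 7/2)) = g^2 - 5*g + 4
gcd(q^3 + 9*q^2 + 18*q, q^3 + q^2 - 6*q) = q^2 + 3*q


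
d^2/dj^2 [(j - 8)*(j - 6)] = 2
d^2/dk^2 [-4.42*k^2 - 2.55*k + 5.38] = -8.84000000000000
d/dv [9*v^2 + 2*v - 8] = 18*v + 2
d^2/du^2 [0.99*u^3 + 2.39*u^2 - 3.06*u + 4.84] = 5.94*u + 4.78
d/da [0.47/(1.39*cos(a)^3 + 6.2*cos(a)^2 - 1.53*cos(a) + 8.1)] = (1.9599*cos(a)^2 + 5.828*cos(a) - 0.7191)*sin(a)/(1.39*cos(a)^3 + 6.2*cos(a)^2 - 1.53*cos(a) + 8.1)^2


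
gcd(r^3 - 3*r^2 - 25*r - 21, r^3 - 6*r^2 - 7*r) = r^2 - 6*r - 7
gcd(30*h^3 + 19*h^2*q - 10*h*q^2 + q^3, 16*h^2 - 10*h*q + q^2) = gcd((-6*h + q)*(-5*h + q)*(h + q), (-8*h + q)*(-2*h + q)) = 1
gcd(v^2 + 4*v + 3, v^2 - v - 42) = 1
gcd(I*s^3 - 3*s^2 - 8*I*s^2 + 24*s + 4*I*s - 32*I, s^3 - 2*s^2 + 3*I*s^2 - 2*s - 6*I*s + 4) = 1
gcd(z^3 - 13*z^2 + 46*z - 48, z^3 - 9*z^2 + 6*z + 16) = z^2 - 10*z + 16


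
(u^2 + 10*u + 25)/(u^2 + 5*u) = (u + 5)/u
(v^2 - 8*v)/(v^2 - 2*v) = (v - 8)/(v - 2)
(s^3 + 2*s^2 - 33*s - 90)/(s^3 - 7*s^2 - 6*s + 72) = (s + 5)/(s - 4)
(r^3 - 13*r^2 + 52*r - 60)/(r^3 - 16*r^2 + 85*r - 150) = (r - 2)/(r - 5)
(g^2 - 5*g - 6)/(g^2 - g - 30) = (g + 1)/(g + 5)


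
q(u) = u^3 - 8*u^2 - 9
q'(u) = 3*u^2 - 16*u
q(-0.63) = -12.43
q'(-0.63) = 11.27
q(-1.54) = -31.63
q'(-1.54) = 31.75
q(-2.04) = -50.78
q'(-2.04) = 45.12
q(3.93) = -71.86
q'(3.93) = -16.55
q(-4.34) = -241.43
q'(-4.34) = 125.95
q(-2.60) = -80.66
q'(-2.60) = 61.88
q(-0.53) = -11.40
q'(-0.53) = 9.32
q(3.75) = -68.77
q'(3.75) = -17.81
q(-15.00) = -5184.00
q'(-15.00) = 915.00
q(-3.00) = -108.00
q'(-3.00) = 75.00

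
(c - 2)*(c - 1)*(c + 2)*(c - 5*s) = c^4 - 5*c^3*s - c^3 + 5*c^2*s - 4*c^2 + 20*c*s + 4*c - 20*s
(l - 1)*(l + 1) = l^2 - 1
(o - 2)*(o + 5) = o^2 + 3*o - 10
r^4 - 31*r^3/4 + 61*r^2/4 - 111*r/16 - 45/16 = (r - 5)*(r - 3/2)^2*(r + 1/4)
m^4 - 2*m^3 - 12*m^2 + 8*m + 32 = (m - 4)*(m - 2)*(m + 2)^2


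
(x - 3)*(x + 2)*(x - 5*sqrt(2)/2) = x^3 - 5*sqrt(2)*x^2/2 - x^2 - 6*x + 5*sqrt(2)*x/2 + 15*sqrt(2)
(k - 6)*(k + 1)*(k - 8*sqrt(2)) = k^3 - 8*sqrt(2)*k^2 - 5*k^2 - 6*k + 40*sqrt(2)*k + 48*sqrt(2)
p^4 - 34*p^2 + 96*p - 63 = (p - 3)^2*(p - 1)*(p + 7)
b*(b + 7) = b^2 + 7*b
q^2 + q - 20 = (q - 4)*(q + 5)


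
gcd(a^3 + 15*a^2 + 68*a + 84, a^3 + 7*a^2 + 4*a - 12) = a^2 + 8*a + 12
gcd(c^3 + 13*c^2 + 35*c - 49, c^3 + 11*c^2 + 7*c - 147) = c^2 + 14*c + 49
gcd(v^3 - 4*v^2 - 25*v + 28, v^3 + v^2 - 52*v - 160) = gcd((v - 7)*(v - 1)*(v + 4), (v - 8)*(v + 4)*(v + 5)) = v + 4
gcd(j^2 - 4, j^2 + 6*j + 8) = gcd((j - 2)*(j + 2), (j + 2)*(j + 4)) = j + 2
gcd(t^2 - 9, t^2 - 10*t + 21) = t - 3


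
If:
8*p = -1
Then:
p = -1/8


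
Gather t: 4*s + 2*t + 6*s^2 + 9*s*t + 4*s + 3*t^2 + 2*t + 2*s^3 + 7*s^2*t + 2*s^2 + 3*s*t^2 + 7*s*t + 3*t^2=2*s^3 + 8*s^2 + 8*s + t^2*(3*s + 6) + t*(7*s^2 + 16*s + 4)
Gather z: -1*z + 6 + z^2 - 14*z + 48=z^2 - 15*z + 54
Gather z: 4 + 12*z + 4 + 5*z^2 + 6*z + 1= 5*z^2 + 18*z + 9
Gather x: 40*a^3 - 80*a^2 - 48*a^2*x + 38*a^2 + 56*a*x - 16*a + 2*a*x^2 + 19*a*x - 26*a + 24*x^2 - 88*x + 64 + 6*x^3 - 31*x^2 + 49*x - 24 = 40*a^3 - 42*a^2 - 42*a + 6*x^3 + x^2*(2*a - 7) + x*(-48*a^2 + 75*a - 39) + 40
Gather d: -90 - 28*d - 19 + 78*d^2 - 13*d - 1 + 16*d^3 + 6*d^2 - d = 16*d^3 + 84*d^2 - 42*d - 110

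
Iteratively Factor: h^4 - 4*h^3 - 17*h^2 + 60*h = (h)*(h^3 - 4*h^2 - 17*h + 60) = h*(h - 3)*(h^2 - h - 20) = h*(h - 5)*(h - 3)*(h + 4)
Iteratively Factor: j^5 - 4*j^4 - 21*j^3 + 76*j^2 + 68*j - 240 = (j - 5)*(j^4 + j^3 - 16*j^2 - 4*j + 48) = (j - 5)*(j + 4)*(j^3 - 3*j^2 - 4*j + 12) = (j - 5)*(j + 2)*(j + 4)*(j^2 - 5*j + 6) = (j - 5)*(j - 3)*(j + 2)*(j + 4)*(j - 2)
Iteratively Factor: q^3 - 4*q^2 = (q - 4)*(q^2) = q*(q - 4)*(q)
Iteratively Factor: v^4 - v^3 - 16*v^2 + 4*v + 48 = (v + 3)*(v^3 - 4*v^2 - 4*v + 16) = (v + 2)*(v + 3)*(v^2 - 6*v + 8) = (v - 4)*(v + 2)*(v + 3)*(v - 2)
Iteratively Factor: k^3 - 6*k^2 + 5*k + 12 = (k - 4)*(k^2 - 2*k - 3) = (k - 4)*(k + 1)*(k - 3)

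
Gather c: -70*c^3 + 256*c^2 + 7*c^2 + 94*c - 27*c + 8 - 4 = -70*c^3 + 263*c^2 + 67*c + 4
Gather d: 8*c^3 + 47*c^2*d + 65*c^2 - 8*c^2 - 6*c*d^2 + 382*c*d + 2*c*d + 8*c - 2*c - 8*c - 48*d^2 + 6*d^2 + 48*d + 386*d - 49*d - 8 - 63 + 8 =8*c^3 + 57*c^2 - 2*c + d^2*(-6*c - 42) + d*(47*c^2 + 384*c + 385) - 63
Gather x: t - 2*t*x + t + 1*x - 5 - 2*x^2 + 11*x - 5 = 2*t - 2*x^2 + x*(12 - 2*t) - 10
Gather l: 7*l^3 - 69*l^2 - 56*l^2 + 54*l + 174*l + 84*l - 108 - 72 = 7*l^3 - 125*l^2 + 312*l - 180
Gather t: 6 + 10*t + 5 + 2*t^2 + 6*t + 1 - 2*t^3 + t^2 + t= -2*t^3 + 3*t^2 + 17*t + 12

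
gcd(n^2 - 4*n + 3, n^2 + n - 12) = n - 3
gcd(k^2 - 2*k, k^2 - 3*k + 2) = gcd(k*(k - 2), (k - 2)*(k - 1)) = k - 2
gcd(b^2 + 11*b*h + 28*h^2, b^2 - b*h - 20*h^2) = b + 4*h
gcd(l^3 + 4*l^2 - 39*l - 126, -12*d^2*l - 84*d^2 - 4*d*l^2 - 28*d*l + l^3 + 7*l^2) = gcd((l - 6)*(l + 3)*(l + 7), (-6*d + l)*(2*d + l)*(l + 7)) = l + 7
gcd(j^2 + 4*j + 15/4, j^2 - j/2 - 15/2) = j + 5/2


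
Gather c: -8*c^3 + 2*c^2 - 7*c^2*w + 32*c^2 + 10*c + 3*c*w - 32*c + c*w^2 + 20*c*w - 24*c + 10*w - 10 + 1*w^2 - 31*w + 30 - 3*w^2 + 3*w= -8*c^3 + c^2*(34 - 7*w) + c*(w^2 + 23*w - 46) - 2*w^2 - 18*w + 20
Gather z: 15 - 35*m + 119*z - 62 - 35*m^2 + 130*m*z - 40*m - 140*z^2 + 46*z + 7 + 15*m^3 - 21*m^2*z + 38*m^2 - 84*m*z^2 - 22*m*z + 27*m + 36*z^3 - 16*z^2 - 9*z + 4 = 15*m^3 + 3*m^2 - 48*m + 36*z^3 + z^2*(-84*m - 156) + z*(-21*m^2 + 108*m + 156) - 36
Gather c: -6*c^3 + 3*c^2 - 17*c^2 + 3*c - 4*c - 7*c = -6*c^3 - 14*c^2 - 8*c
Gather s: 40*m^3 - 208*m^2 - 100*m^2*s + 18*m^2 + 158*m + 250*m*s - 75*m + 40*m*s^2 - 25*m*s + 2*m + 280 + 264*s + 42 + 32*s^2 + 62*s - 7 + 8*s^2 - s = 40*m^3 - 190*m^2 + 85*m + s^2*(40*m + 40) + s*(-100*m^2 + 225*m + 325) + 315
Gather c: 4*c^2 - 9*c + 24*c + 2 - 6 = 4*c^2 + 15*c - 4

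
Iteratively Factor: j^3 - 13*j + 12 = (j - 1)*(j^2 + j - 12) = (j - 3)*(j - 1)*(j + 4)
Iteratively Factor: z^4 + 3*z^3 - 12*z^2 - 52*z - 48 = (z + 3)*(z^3 - 12*z - 16) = (z + 2)*(z + 3)*(z^2 - 2*z - 8) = (z - 4)*(z + 2)*(z + 3)*(z + 2)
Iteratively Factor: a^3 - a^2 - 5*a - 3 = (a + 1)*(a^2 - 2*a - 3) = (a - 3)*(a + 1)*(a + 1)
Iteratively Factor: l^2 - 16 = (l - 4)*(l + 4)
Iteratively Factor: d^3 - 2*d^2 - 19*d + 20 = (d - 5)*(d^2 + 3*d - 4) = (d - 5)*(d + 4)*(d - 1)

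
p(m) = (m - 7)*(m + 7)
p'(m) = 2*m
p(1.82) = -45.69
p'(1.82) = 3.64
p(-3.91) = -33.71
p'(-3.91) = -7.82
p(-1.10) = -47.79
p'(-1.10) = -2.20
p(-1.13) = -47.72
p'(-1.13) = -2.26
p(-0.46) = -48.79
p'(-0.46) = -0.92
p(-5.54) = -18.31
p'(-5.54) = -11.08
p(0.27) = -48.93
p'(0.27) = 0.54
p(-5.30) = -20.91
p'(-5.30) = -10.60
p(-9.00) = 32.00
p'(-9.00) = -18.00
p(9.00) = 32.00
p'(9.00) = 18.00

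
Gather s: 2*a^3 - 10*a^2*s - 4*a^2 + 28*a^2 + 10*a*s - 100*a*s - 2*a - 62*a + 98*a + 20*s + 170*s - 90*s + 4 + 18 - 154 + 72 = 2*a^3 + 24*a^2 + 34*a + s*(-10*a^2 - 90*a + 100) - 60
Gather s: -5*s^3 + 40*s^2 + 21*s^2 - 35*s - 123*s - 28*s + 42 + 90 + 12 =-5*s^3 + 61*s^2 - 186*s + 144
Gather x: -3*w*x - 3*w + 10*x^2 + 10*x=-3*w + 10*x^2 + x*(10 - 3*w)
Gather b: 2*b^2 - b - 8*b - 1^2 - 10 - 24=2*b^2 - 9*b - 35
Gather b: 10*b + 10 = 10*b + 10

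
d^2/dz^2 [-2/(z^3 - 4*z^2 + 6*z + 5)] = 4*((3*z - 4)*(z^3 - 4*z^2 + 6*z + 5) - (3*z^2 - 8*z + 6)^2)/(z^3 - 4*z^2 + 6*z + 5)^3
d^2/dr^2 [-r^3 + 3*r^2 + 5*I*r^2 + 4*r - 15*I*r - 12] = -6*r + 6 + 10*I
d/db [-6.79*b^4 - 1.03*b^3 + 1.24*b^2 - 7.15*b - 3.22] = -27.16*b^3 - 3.09*b^2 + 2.48*b - 7.15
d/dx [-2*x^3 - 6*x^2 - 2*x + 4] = -6*x^2 - 12*x - 2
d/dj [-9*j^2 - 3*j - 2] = -18*j - 3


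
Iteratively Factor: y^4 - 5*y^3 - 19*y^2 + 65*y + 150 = (y + 3)*(y^3 - 8*y^2 + 5*y + 50) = (y - 5)*(y + 3)*(y^2 - 3*y - 10) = (y - 5)^2*(y + 3)*(y + 2)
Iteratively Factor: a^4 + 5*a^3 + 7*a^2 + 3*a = (a + 1)*(a^3 + 4*a^2 + 3*a) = a*(a + 1)*(a^2 + 4*a + 3) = a*(a + 1)^2*(a + 3)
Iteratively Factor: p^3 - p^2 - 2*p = (p - 2)*(p^2 + p) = (p - 2)*(p + 1)*(p)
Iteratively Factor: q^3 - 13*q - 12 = (q + 1)*(q^2 - q - 12) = (q + 1)*(q + 3)*(q - 4)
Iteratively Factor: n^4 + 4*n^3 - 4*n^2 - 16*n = (n - 2)*(n^3 + 6*n^2 + 8*n) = (n - 2)*(n + 2)*(n^2 + 4*n) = (n - 2)*(n + 2)*(n + 4)*(n)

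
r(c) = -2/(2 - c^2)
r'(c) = -4*c/(2 - c^2)^2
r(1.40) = -50.00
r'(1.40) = -3500.00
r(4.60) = 0.10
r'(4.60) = -0.05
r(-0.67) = -1.29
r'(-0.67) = 1.11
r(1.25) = -4.57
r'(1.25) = -26.12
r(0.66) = -1.28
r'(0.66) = -1.08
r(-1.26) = -4.85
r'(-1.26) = 29.63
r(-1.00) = -2.00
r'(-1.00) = 4.00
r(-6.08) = 0.06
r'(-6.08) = 0.02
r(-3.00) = 0.29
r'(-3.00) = 0.24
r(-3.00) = 0.29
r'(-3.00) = 0.24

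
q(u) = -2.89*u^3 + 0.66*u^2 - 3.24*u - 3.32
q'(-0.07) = -3.37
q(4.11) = -206.13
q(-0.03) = -3.22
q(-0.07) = -3.09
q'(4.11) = -144.27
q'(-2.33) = -53.38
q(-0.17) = -2.74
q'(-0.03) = -3.29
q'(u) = -8.67*u^2 + 1.32*u - 3.24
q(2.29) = -41.98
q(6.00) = -623.24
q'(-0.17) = -3.71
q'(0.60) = -5.57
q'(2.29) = -45.68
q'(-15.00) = -1973.79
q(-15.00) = 9947.53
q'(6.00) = -307.44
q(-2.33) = 44.37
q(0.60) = -5.65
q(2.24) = -39.75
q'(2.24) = -43.79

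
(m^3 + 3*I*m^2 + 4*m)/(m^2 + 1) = m*(m + 4*I)/(m + I)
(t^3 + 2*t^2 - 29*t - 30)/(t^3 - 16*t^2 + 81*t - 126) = (t^3 + 2*t^2 - 29*t - 30)/(t^3 - 16*t^2 + 81*t - 126)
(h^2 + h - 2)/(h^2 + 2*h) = (h - 1)/h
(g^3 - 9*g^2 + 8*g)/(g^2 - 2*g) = (g^2 - 9*g + 8)/(g - 2)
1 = 1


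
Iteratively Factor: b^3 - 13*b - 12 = (b + 1)*(b^2 - b - 12) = (b - 4)*(b + 1)*(b + 3)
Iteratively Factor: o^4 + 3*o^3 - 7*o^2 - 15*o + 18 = (o - 1)*(o^3 + 4*o^2 - 3*o - 18) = (o - 1)*(o + 3)*(o^2 + o - 6) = (o - 2)*(o - 1)*(o + 3)*(o + 3)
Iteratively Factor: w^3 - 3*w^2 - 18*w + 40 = (w - 5)*(w^2 + 2*w - 8) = (w - 5)*(w - 2)*(w + 4)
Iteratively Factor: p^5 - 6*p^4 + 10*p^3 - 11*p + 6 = (p + 1)*(p^4 - 7*p^3 + 17*p^2 - 17*p + 6) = (p - 3)*(p + 1)*(p^3 - 4*p^2 + 5*p - 2) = (p - 3)*(p - 2)*(p + 1)*(p^2 - 2*p + 1) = (p - 3)*(p - 2)*(p - 1)*(p + 1)*(p - 1)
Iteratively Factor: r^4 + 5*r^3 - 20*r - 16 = (r - 2)*(r^3 + 7*r^2 + 14*r + 8) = (r - 2)*(r + 1)*(r^2 + 6*r + 8) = (r - 2)*(r + 1)*(r + 2)*(r + 4)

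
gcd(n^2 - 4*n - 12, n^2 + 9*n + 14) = n + 2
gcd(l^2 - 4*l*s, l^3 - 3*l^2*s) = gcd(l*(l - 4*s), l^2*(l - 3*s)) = l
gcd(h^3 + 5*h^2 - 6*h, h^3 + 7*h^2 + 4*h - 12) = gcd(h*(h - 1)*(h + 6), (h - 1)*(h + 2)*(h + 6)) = h^2 + 5*h - 6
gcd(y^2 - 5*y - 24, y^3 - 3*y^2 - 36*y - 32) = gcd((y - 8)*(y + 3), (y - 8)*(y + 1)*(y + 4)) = y - 8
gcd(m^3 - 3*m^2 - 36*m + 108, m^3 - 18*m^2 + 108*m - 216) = m - 6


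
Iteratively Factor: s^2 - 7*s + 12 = (s - 3)*(s - 4)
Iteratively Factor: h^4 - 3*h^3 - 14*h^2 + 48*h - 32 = (h - 2)*(h^3 - h^2 - 16*h + 16) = (h - 4)*(h - 2)*(h^2 + 3*h - 4) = (h - 4)*(h - 2)*(h + 4)*(h - 1)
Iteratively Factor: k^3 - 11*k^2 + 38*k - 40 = (k - 5)*(k^2 - 6*k + 8) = (k - 5)*(k - 4)*(k - 2)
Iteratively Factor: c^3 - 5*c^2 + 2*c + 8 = (c + 1)*(c^2 - 6*c + 8) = (c - 4)*(c + 1)*(c - 2)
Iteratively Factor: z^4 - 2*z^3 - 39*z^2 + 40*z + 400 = (z - 5)*(z^3 + 3*z^2 - 24*z - 80) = (z - 5)*(z + 4)*(z^2 - z - 20) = (z - 5)*(z + 4)^2*(z - 5)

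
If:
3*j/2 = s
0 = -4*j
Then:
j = 0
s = 0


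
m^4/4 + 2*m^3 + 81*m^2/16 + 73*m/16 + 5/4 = (m/4 + 1)*(m + 1/2)*(m + 1)*(m + 5/2)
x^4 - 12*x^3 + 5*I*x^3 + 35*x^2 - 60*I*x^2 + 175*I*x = x*(x - 7)*(x - 5)*(x + 5*I)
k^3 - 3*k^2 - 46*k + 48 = (k - 8)*(k - 1)*(k + 6)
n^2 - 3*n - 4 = (n - 4)*(n + 1)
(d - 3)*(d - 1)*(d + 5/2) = d^3 - 3*d^2/2 - 7*d + 15/2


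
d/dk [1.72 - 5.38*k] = -5.38000000000000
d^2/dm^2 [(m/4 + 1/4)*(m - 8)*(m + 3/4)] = 3*m/2 - 25/8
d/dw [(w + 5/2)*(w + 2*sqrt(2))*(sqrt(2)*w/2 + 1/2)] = 3*sqrt(2)*w^2/2 + 5*sqrt(2)*w/2 + 5*w + sqrt(2) + 25/4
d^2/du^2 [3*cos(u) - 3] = -3*cos(u)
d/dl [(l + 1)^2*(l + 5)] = (l + 1)*(3*l + 11)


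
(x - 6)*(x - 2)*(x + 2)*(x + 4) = x^4 - 2*x^3 - 28*x^2 + 8*x + 96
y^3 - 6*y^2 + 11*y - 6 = (y - 3)*(y - 2)*(y - 1)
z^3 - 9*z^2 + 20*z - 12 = (z - 6)*(z - 2)*(z - 1)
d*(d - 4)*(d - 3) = d^3 - 7*d^2 + 12*d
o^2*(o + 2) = o^3 + 2*o^2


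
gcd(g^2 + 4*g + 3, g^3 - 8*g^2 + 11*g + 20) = g + 1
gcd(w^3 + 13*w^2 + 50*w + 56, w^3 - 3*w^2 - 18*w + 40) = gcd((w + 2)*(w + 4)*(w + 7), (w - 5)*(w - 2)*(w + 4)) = w + 4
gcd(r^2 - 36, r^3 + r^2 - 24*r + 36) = r + 6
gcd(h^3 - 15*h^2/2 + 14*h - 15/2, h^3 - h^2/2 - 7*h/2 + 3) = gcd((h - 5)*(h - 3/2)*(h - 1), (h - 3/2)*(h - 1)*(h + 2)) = h^2 - 5*h/2 + 3/2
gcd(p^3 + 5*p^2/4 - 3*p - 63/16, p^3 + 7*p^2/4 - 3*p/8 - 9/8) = p + 3/2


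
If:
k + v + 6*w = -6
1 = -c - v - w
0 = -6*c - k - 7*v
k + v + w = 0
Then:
No Solution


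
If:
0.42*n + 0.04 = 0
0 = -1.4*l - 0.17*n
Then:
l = 0.01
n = -0.10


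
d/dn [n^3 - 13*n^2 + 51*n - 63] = 3*n^2 - 26*n + 51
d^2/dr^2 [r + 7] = 0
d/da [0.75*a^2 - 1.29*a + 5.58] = 1.5*a - 1.29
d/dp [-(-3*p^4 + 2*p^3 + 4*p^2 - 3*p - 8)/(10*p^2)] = (6*p^4 - 2*p^3 - 3*p - 16)/(10*p^3)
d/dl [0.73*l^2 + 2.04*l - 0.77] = 1.46*l + 2.04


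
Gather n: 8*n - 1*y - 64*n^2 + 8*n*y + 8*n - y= -64*n^2 + n*(8*y + 16) - 2*y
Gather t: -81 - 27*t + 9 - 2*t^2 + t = -2*t^2 - 26*t - 72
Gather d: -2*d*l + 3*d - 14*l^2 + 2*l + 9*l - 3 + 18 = d*(3 - 2*l) - 14*l^2 + 11*l + 15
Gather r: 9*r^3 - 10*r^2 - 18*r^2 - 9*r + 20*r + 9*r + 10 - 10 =9*r^3 - 28*r^2 + 20*r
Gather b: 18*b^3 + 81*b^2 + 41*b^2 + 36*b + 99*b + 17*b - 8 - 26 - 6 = 18*b^3 + 122*b^2 + 152*b - 40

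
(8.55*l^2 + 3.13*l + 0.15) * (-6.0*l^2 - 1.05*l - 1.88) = -51.3*l^4 - 27.7575*l^3 - 20.2605*l^2 - 6.0419*l - 0.282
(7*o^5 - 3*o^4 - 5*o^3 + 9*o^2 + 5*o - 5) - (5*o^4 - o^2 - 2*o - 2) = 7*o^5 - 8*o^4 - 5*o^3 + 10*o^2 + 7*o - 3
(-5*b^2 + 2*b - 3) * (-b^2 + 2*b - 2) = 5*b^4 - 12*b^3 + 17*b^2 - 10*b + 6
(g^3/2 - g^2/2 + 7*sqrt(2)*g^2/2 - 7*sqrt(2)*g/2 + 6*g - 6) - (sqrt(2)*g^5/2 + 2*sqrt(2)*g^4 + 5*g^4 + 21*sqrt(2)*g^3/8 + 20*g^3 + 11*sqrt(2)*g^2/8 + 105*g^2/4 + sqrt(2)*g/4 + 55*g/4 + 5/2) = -sqrt(2)*g^5/2 - 5*g^4 - 2*sqrt(2)*g^4 - 39*g^3/2 - 21*sqrt(2)*g^3/8 - 107*g^2/4 + 17*sqrt(2)*g^2/8 - 31*g/4 - 15*sqrt(2)*g/4 - 17/2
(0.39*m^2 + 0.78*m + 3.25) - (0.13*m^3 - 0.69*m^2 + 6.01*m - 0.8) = -0.13*m^3 + 1.08*m^2 - 5.23*m + 4.05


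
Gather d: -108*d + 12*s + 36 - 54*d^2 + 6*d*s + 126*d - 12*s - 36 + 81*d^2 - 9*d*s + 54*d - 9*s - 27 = 27*d^2 + d*(72 - 3*s) - 9*s - 27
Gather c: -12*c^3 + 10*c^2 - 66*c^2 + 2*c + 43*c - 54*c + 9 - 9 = -12*c^3 - 56*c^2 - 9*c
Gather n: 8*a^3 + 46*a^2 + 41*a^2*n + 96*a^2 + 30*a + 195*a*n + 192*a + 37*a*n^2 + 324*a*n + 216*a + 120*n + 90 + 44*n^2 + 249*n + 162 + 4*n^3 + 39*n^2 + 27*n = 8*a^3 + 142*a^2 + 438*a + 4*n^3 + n^2*(37*a + 83) + n*(41*a^2 + 519*a + 396) + 252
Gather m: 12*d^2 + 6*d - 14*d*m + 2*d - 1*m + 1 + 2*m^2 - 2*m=12*d^2 + 8*d + 2*m^2 + m*(-14*d - 3) + 1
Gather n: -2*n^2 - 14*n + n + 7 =-2*n^2 - 13*n + 7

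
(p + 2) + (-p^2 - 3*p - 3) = -p^2 - 2*p - 1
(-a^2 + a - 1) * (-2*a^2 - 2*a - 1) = 2*a^4 + a^2 + a + 1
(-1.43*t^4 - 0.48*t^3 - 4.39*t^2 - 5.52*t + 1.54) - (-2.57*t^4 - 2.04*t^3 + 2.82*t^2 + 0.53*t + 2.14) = 1.14*t^4 + 1.56*t^3 - 7.21*t^2 - 6.05*t - 0.6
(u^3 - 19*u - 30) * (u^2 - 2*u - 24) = u^5 - 2*u^4 - 43*u^3 + 8*u^2 + 516*u + 720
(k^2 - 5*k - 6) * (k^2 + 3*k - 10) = k^4 - 2*k^3 - 31*k^2 + 32*k + 60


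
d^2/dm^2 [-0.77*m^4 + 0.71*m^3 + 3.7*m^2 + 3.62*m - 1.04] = -9.24*m^2 + 4.26*m + 7.4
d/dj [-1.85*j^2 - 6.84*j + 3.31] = -3.7*j - 6.84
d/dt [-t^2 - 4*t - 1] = -2*t - 4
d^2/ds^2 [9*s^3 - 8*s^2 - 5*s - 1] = 54*s - 16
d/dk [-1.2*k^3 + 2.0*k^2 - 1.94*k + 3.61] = -3.6*k^2 + 4.0*k - 1.94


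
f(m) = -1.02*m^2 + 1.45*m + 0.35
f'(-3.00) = 7.57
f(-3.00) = -13.18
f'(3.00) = -4.67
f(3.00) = -4.48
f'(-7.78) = 17.32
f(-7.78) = -72.67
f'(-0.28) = 2.02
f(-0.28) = -0.14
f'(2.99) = -4.65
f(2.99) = -4.43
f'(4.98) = -8.71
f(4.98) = -17.73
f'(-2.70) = 6.96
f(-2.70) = -11.00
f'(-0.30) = 2.06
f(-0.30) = -0.18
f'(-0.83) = 3.14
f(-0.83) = -1.56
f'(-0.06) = 1.57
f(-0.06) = 0.26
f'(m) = 1.45 - 2.04*m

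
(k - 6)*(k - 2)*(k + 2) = k^3 - 6*k^2 - 4*k + 24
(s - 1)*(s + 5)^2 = s^3 + 9*s^2 + 15*s - 25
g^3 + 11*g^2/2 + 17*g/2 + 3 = (g + 1/2)*(g + 2)*(g + 3)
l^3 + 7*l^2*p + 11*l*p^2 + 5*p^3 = (l + p)^2*(l + 5*p)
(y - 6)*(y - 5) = y^2 - 11*y + 30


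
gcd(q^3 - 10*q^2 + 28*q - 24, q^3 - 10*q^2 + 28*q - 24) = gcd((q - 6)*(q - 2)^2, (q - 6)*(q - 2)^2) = q^3 - 10*q^2 + 28*q - 24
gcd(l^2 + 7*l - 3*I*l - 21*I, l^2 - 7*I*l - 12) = l - 3*I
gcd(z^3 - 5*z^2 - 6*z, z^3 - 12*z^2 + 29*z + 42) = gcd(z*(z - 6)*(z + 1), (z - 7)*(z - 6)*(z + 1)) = z^2 - 5*z - 6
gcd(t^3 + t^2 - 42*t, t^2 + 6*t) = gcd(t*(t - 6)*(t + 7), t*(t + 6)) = t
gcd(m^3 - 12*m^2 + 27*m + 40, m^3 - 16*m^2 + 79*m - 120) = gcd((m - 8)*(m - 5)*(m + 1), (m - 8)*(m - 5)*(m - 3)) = m^2 - 13*m + 40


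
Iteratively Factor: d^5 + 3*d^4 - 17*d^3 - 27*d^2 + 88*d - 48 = (d + 4)*(d^4 - d^3 - 13*d^2 + 25*d - 12) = (d + 4)^2*(d^3 - 5*d^2 + 7*d - 3) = (d - 3)*(d + 4)^2*(d^2 - 2*d + 1) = (d - 3)*(d - 1)*(d + 4)^2*(d - 1)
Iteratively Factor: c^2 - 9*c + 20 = (c - 5)*(c - 4)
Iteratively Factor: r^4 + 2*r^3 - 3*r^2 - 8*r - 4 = (r + 1)*(r^3 + r^2 - 4*r - 4) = (r + 1)^2*(r^2 - 4) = (r - 2)*(r + 1)^2*(r + 2)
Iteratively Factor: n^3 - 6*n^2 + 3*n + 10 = (n + 1)*(n^2 - 7*n + 10) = (n - 2)*(n + 1)*(n - 5)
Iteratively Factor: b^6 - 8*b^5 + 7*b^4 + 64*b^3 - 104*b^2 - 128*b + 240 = (b - 5)*(b^5 - 3*b^4 - 8*b^3 + 24*b^2 + 16*b - 48) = (b - 5)*(b + 2)*(b^4 - 5*b^3 + 2*b^2 + 20*b - 24) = (b - 5)*(b + 2)^2*(b^3 - 7*b^2 + 16*b - 12) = (b - 5)*(b - 3)*(b + 2)^2*(b^2 - 4*b + 4) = (b - 5)*(b - 3)*(b - 2)*(b + 2)^2*(b - 2)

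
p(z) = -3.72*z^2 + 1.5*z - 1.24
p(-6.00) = -144.16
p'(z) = 1.5 - 7.44*z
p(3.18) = -34.09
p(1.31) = -5.66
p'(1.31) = -8.25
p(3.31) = -37.03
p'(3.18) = -22.16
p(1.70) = -9.44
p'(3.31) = -23.13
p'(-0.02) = 1.65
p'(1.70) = -11.15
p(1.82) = -10.83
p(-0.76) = -4.53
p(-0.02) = -1.27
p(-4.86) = -96.39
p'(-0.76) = 7.15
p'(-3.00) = 23.82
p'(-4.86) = 37.66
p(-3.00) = -39.22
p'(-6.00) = 46.14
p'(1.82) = -12.04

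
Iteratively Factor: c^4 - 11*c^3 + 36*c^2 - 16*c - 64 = (c - 4)*(c^3 - 7*c^2 + 8*c + 16) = (c - 4)*(c + 1)*(c^2 - 8*c + 16) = (c - 4)^2*(c + 1)*(c - 4)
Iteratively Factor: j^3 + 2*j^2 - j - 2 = (j - 1)*(j^2 + 3*j + 2) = (j - 1)*(j + 1)*(j + 2)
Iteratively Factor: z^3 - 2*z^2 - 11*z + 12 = (z - 4)*(z^2 + 2*z - 3) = (z - 4)*(z - 1)*(z + 3)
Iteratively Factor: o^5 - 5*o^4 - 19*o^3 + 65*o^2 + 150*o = (o + 2)*(o^4 - 7*o^3 - 5*o^2 + 75*o) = (o + 2)*(o + 3)*(o^3 - 10*o^2 + 25*o) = o*(o + 2)*(o + 3)*(o^2 - 10*o + 25) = o*(o - 5)*(o + 2)*(o + 3)*(o - 5)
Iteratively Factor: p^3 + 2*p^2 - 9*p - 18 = (p - 3)*(p^2 + 5*p + 6) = (p - 3)*(p + 2)*(p + 3)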